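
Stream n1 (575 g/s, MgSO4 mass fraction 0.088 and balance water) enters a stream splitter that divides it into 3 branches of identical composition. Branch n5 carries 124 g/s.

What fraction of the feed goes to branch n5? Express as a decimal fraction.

Fraction to n5 = 124/575 = 0.2157.

0.216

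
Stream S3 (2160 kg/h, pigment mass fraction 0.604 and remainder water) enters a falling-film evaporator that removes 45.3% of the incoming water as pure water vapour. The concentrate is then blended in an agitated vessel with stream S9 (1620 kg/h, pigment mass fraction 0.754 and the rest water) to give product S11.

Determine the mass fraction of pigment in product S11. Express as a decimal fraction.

0.745

Vapour removed = 0.453×0.396×2160 = 387.48 kg/h; concentrate = 1772.5 kg/h.
pigment reaching the mixer = 1304.6 (from concentrate) + 1620×0.754 = 2526.1 kg/h.
Product flow = 1772.5 + 1620 = 3392.5 kg/h; pigment fraction = 0.745.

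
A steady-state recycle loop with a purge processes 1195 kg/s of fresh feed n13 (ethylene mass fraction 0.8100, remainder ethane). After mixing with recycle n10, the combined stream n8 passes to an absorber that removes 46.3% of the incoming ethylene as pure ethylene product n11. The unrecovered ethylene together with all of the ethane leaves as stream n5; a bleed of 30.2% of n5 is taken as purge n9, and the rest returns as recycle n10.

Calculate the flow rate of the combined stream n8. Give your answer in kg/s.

ethane enters only via n13 and leaves only via the purge: 1195×0.190 = 0.302×(ethane in n5), and the absorber passes all ethane, so ethane in n8 = ethane in n5 = 751.82 kg/s.
ethylene in n8: m_A = 1195×0.810 + (1−0.302)·(1−0.463)·m_A, so m_A = 967.95/0.6252 = 1548.3 kg/s.
n8 = 1548.3 + 751.82 = 2300.1 kg/s.

2300 kg/s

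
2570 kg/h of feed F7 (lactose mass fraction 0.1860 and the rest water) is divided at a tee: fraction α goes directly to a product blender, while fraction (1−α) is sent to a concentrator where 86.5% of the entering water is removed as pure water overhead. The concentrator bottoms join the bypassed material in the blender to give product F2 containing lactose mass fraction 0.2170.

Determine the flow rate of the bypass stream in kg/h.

All 2570×0.186 = 478.02 kg/h of lactose reaches F2, so F2 = 478.02/0.217 = 2202.9 kg/h and vapour = 367.14 kg/h.
The evaporator receives (1−α)·2570 of feed at 0.814 water and removes 0.865 of that water:
0.865×0.814×(1−α)×2570 = 367.14
(1−α) = 367.14/1809.6 = 0.2029;  α = 0.7971.
Bypass flow = 0.7971×2570 = 2048.6 kg/h.

2049 kg/h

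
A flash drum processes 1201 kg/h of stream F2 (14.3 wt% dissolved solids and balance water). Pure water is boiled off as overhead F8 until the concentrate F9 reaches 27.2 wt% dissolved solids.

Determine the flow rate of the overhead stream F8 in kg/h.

569.6 kg/h

dissolved solids is conserved: 1201×0.143 = 171.74 kg/h all reports to the concentrate.
Concentrate = 171.74/(target fraction) = 631.41 kg/h.
Overhead = 1201 − 631.41 = 569.59 kg/h.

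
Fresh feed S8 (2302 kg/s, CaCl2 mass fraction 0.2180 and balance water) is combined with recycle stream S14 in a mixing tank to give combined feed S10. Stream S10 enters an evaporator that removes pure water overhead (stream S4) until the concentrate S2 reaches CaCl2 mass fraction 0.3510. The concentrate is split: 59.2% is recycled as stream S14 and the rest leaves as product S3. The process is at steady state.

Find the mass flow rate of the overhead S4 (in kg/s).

872.3 kg/s

Overall CaCl2 balance (none leaves overhead): CaCl2 in fresh feed = CaCl2 in product, i.e. 2302×0.218 = (1−0.592)·S2·0.351.
S2 = 501.84/(0.351×0.408) = 3504.2 kg/s.
Recycle S14 = 0.592×3504.2 = 2074.5 kg/s.
Combined feed S10 = 2302 + 2074.5 = 4376.5 kg/s.
Overhead S4 = S10 − S2 = 4376.5 − 3504.2 = 872.27 kg/s.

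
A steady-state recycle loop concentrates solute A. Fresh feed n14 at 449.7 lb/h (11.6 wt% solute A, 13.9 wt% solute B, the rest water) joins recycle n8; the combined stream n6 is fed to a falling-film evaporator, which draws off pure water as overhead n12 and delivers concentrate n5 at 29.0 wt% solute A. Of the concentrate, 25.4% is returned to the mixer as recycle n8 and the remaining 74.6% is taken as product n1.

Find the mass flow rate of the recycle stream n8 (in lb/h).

Overall solute A balance (none leaves overhead): solute A in fresh feed = solute A in product, i.e. 449.7×0.116 = (1−0.254)·n5·0.290.
n5 = 52.165/(0.290×0.746) = 241.13 lb/h.
Recycle n8 = 0.254×241.13 = 61.246 lb/h.

61.25 lb/h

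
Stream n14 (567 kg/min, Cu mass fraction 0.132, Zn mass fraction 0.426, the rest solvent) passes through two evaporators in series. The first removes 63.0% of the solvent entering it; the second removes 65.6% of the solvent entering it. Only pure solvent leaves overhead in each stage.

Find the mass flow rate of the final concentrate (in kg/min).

348.3 kg/min

solvent in feed = 567×0.442 = 250.61 kg/min.
After stage 1: solvent left = (1−0.630)×250.61 = 92.727; stream total = 409.11 kg/min.
After stage 2: solvent left = (1−0.656)×92.727 = 31.898; final concentrate = 348.28 kg/min.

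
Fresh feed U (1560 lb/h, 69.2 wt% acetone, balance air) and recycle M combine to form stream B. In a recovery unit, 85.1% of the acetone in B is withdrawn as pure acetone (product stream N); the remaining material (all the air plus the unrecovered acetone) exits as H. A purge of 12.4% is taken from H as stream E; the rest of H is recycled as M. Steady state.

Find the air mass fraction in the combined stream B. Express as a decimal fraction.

0.7573

air enters only via U and leaves only via the purge: 1560×0.308 = 0.124×(air in H), and the recovery unit passes all air, so air in B = air in H = 3874.8 lb/h.
acetone in B: m_A = 1560×0.692 + (1−0.124)·(1−0.851)·m_A, so m_A = 1079.5/0.8695 = 1241.6 lb/h.
B = 1241.6 + 3874.8 = 5116.4 lb/h.
air fraction in B = 3874.8/5116.4 = 0.7573.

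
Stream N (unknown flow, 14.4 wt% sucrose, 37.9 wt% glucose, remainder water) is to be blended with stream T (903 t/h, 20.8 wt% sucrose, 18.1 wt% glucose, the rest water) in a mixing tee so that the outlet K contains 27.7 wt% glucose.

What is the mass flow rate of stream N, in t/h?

849.9 t/h

Let N be the unknown flow. Total out = 903 + N.
glucose balance: 163.44 + 0.379·N = 0.277·(903 + N)
(0.379 − 0.277)·N = 0.277×903 − 163.44 = 86.688
N = 86.688 / 0.102 = 849.88 t/h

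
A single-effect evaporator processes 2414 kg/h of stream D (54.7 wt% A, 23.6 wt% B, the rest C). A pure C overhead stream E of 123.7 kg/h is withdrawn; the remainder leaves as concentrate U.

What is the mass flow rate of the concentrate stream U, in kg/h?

Concentrate = 2414 − 123.7 = 2290.3 kg/h.

2290 kg/h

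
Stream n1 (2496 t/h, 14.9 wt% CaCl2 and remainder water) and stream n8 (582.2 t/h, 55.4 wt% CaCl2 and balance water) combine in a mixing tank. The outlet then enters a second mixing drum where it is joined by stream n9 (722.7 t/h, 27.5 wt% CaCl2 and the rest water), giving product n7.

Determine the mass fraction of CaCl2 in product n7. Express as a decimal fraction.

0.235

Overall, product flow = 3800.9 t/h.
CaCl2 in = 2496×0.149 + 582.2×0.554 + 722.7×0.275 = 893.19 t/h.
CaCl2 fraction in n7 = 0.235.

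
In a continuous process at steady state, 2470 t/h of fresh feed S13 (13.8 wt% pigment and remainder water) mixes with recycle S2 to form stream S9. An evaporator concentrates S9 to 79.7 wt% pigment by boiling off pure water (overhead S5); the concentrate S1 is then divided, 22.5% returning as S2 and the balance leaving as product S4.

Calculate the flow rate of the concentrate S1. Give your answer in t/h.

Overall pigment balance (none leaves overhead): pigment in fresh feed = pigment in product, i.e. 2470×0.138 = (1−0.225)·S1·0.797.
S1 = 340.86/(0.797×0.775) = 551.84 t/h.

551.8 t/h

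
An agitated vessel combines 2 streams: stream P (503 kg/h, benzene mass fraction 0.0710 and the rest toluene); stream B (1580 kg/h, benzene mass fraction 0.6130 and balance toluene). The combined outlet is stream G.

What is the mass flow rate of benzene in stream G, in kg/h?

benzene out = benzene in = 503×0.071 + 1580×0.613 = 1004.3 kg/h.

1004 kg/h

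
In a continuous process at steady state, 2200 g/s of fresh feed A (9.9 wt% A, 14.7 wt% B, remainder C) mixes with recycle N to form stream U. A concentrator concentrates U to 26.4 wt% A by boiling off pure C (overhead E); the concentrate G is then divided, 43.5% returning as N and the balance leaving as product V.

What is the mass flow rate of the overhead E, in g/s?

Overall A balance (none leaves overhead): A in fresh feed = A in product, i.e. 2200×0.099 = (1−0.435)·G·0.264.
G = 217.8/(0.264×0.565) = 1460.2 g/s.
Recycle N = 0.435×1460.2 = 635.18 g/s.
Combined feed U = 2200 + 635.18 = 2835.2 g/s.
Overhead E = U − G = 2835.2 − 1460.2 = 1375 g/s.

1375 g/s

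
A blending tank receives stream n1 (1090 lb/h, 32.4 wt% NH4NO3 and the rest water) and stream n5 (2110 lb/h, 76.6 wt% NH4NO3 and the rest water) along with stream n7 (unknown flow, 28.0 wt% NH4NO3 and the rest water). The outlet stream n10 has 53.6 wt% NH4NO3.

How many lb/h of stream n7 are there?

Let n7 be the unknown flow. Total out = 3200 + n7.
NH4NO3 balance: 1969.4 + 0.280·n7 = 0.536·(3200 + n7)
(0.280 − 0.536)·n7 = 0.536×3200 − 1969.4 = -254.22
n7 = -254.22 / -0.256 = 993.05 lb/h

993 lb/h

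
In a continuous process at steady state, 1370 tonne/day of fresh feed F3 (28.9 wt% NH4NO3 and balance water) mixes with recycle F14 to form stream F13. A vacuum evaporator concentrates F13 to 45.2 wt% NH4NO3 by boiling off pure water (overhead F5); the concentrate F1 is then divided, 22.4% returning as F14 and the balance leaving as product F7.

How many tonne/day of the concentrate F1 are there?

1129 tonne/day

Overall NH4NO3 balance (none leaves overhead): NH4NO3 in fresh feed = NH4NO3 in product, i.e. 1370×0.289 = (1−0.224)·F1·0.452.
F1 = 395.93/(0.452×0.776) = 1128.8 tonne/day.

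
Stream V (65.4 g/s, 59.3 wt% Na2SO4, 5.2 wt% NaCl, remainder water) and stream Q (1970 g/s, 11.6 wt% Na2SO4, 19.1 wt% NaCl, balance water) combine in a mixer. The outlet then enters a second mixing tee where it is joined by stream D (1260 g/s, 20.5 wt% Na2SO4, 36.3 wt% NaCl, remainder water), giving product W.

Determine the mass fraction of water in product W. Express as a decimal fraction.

0.5865

Overall, product flow = 3295.4 g/s.
water in = 65.4×0.355 + 1970×0.693 + 1260×0.432 = 1932.7 g/s.
water fraction in W = 0.5865.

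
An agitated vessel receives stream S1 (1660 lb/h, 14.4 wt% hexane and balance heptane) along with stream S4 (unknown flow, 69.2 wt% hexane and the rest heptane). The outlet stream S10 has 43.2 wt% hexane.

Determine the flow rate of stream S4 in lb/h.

Let S4 be the unknown flow. Total out = 1660 + S4.
hexane balance: 239.04 + 0.692·S4 = 0.432·(1660 + S4)
(0.692 − 0.432)·S4 = 0.432×1660 − 239.04 = 478.08
S4 = 478.08 / 0.260 = 1838.8 lb/h

1839 lb/h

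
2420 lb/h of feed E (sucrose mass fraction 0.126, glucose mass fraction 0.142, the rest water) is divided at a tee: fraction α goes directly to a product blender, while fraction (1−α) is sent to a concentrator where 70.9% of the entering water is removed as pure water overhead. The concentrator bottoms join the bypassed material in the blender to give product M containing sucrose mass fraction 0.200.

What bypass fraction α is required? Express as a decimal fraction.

All 2420×0.126 = 304.92 lb/h of sucrose reaches M, so M = 304.92/0.200 = 1524.6 lb/h and vapour = 895.4 lb/h.
The evaporator receives (1−α)·2420 of feed at 0.732 water and removes 0.709 of that water:
0.709×0.732×(1−α)×2420 = 895.4
(1−α) = 895.4/1256 = 0.7129;  α = 0.2871.

0.287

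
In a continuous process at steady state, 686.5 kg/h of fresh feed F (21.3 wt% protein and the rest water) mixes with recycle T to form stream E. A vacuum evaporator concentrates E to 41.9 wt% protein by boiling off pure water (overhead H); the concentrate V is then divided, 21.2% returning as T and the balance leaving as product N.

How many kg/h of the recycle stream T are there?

Overall protein balance (none leaves overhead): protein in fresh feed = protein in product, i.e. 686.5×0.213 = (1−0.212)·V·0.419.
V = 146.22/(0.419×0.788) = 442.87 kg/h.
Recycle T = 0.212×442.87 = 93.889 kg/h.

93.89 kg/h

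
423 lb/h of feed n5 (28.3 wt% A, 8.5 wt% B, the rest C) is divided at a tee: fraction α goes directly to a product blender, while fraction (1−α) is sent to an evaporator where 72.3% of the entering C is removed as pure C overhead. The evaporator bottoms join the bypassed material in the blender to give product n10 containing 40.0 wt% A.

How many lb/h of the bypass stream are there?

All 423×0.283 = 119.71 lb/h of A reaches n10, so n10 = 119.71/0.400 = 299.27 lb/h and vapour = 123.73 lb/h.
The evaporator receives (1−α)·423 of feed at 0.632 C and removes 0.723 of that C:
0.723×0.632×(1−α)×423 = 123.73
(1−α) = 123.73/193.28 = 0.6401;  α = 0.3599.
Bypass flow = 0.3599×423 = 152.22 lb/h.

152.2 lb/h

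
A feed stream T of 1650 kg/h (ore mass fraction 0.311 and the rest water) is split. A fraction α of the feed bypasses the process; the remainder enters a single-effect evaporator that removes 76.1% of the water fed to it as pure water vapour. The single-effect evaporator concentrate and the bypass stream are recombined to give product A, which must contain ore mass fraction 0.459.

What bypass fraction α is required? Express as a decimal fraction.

0.385

All 1650×0.311 = 513.15 kg/h of ore reaches A, so A = 513.15/0.459 = 1118 kg/h and vapour = 532.03 kg/h.
The evaporator receives (1−α)·1650 of feed at 0.689 water and removes 0.761 of that water:
0.761×0.689×(1−α)×1650 = 532.03
(1−α) = 532.03/865.14 = 0.6150;  α = 0.3850.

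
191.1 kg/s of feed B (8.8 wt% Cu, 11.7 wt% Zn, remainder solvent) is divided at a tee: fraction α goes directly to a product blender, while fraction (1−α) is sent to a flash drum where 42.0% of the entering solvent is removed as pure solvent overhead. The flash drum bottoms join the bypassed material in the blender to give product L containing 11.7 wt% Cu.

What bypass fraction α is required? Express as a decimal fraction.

All 191.1×0.088 = 16.817 kg/s of Cu reaches L, so L = 16.817/0.117 = 143.73 kg/s and vapour = 47.367 kg/s.
The evaporator receives (1−α)·191.1 of feed at 0.795 solvent and removes 0.420 of that solvent:
0.420×0.795×(1−α)×191.1 = 47.367
(1−α) = 47.367/63.808 = 0.7423;  α = 0.2577.

0.258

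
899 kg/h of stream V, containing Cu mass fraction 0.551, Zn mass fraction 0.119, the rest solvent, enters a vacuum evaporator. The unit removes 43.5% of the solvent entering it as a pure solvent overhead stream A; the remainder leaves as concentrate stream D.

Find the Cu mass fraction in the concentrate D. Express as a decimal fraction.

0.643

Cu is not removed: 899×0.551 = 495.35 kg/h of Cu enters D.
solvent entering = 899×0.330 = 296.67 kg/h; overhead removed = 0.435×296.67 = 129.05 kg/h.
Concentrate = 899 − 129.05 = 769.95 kg/h.
Mass fraction = 495.35/769.95 = 0.643.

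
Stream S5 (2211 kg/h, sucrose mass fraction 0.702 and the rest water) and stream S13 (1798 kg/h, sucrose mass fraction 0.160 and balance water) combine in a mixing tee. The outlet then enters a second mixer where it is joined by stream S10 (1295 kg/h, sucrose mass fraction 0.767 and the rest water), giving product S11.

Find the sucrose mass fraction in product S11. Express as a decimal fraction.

Overall, product flow = 5304 kg/h.
sucrose in = 2211×0.702 + 1798×0.160 + 1295×0.767 = 2833.1 kg/h.
sucrose fraction in S11 = 0.534.

0.534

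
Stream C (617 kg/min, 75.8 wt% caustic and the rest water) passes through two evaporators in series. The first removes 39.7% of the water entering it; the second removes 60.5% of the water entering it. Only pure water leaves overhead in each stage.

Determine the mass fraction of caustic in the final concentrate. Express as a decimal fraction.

water in feed = 617×0.242 = 149.31 kg/min.
After stage 1: water left = (1−0.397)×149.31 = 90.036; stream total = 557.72 kg/min.
After stage 2: water left = (1−0.605)×90.036 = 35.564; final concentrate = 503.25 kg/min.
caustic fraction = 467.69/503.25 = 0.929.

0.929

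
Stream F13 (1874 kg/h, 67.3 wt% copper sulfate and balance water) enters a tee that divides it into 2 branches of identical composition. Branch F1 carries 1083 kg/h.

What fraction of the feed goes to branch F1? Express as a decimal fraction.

0.578

Fraction to F1 = 1083/1874 = 0.5779.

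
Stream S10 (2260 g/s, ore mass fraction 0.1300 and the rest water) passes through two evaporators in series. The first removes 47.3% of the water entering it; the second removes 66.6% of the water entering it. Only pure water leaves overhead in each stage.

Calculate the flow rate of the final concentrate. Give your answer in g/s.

639.9 g/s

water in feed = 2260×0.870 = 1966.2 g/s.
After stage 1: water left = (1−0.473)×1966.2 = 1036.2; stream total = 1330 g/s.
After stage 2: water left = (1−0.666)×1036.2 = 346.09; final concentrate = 639.89 g/s.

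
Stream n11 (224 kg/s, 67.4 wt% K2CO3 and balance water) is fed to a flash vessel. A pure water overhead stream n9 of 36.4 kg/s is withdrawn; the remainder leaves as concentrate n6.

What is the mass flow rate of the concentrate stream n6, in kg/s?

Concentrate = 224 − 36.4 = 187.6 kg/s.

187.6 kg/s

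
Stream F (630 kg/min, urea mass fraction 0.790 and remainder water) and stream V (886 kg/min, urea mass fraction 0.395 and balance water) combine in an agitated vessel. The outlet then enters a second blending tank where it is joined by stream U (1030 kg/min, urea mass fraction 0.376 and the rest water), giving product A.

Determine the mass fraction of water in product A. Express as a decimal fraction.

0.515

Overall, product flow = 2546 kg/min.
water in = 630×0.210 + 886×0.605 + 1030×0.624 = 1311 kg/min.
water fraction in A = 0.515.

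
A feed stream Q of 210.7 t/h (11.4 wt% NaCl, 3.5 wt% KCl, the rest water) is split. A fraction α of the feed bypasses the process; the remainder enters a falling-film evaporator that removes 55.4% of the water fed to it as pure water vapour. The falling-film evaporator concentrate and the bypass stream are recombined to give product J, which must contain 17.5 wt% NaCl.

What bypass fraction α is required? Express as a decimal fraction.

0.261

All 210.7×0.114 = 24.02 t/h of NaCl reaches J, so J = 24.02/0.175 = 137.26 t/h and vapour = 73.444 t/h.
The evaporator receives (1−α)·210.7 of feed at 0.851 water and removes 0.554 of that water:
0.554×0.851×(1−α)×210.7 = 73.444
(1−α) = 73.444/99.335 = 0.7394;  α = 0.2606.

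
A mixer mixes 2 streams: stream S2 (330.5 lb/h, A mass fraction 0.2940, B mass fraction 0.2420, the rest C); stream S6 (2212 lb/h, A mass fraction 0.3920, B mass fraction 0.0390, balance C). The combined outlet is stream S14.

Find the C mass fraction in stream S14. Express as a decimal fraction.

Total flow out = 330.5 + 2212 = 2542.5 lb/h.
C in = 330.5×0.464 + 2212×0.569 = 1412 lb/h.
C mass fraction in S14 = 1412/2542.5 = 0.5554.

0.5554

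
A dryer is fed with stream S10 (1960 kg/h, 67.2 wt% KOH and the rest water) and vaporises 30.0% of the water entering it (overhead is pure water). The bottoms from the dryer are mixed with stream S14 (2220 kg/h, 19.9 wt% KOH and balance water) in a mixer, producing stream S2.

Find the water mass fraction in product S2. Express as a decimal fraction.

Vapour removed = 0.300×0.328×1960 = 192.86 kg/h; concentrate = 1767.1 kg/h.
water reaching the mixer = 450.02 (from concentrate) + 2220×0.801 = 2228.2 kg/h.
Product flow = 1767.1 + 2220 = 3987.1 kg/h; water fraction = 0.559.

0.559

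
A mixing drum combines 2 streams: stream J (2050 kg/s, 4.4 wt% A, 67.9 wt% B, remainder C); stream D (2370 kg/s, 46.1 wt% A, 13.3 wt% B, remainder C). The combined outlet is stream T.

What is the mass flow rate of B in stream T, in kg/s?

1707 kg/s

B out = B in = 2050×0.679 + 2370×0.133 = 1707.2 kg/s.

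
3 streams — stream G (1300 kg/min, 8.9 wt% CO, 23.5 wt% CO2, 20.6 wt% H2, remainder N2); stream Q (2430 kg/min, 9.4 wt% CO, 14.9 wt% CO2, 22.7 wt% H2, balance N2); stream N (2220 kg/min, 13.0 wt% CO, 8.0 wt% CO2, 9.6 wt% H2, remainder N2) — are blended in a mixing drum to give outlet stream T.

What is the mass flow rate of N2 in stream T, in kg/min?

3440 kg/min

N2 out = N2 in = 1300×0.470 + 2430×0.530 + 2220×0.694 = 3439.6 kg/min.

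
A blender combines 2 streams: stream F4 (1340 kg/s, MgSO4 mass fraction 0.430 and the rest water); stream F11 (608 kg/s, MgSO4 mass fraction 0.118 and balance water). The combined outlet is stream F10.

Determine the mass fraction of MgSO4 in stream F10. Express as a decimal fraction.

0.333

Total flow out = 1340 + 608 = 1948 kg/s.
MgSO4 in = 1340×0.430 + 608×0.118 = 647.94 kg/s.
MgSO4 mass fraction in F10 = 647.94/1948 = 0.333.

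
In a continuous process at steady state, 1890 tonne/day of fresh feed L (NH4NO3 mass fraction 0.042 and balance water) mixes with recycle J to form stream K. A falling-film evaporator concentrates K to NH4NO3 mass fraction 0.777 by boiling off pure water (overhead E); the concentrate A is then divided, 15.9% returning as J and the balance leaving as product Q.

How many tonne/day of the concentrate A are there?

Overall NH4NO3 balance (none leaves overhead): NH4NO3 in fresh feed = NH4NO3 in product, i.e. 1890×0.042 = (1−0.159)·A·0.777.
A = 79.38/(0.777×0.841) = 121.48 tonne/day.

121.5 tonne/day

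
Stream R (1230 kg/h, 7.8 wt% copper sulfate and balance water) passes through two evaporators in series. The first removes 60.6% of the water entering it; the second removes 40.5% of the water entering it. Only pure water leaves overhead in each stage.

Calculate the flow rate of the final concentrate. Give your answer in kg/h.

water in feed = 1230×0.922 = 1134.1 kg/h.
After stage 1: water left = (1−0.606)×1134.1 = 446.82; stream total = 542.76 kg/h.
After stage 2: water left = (1−0.405)×446.82 = 265.86; final concentrate = 361.8 kg/h.

361.8 kg/h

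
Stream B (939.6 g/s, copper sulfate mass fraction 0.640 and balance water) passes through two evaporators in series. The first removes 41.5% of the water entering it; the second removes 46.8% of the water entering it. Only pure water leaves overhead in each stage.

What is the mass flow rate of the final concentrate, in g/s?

706.6 g/s

water in feed = 939.6×0.360 = 338.26 g/s.
After stage 1: water left = (1−0.415)×338.26 = 197.88; stream total = 799.22 g/s.
After stage 2: water left = (1−0.468)×197.88 = 105.27; final concentrate = 706.62 g/s.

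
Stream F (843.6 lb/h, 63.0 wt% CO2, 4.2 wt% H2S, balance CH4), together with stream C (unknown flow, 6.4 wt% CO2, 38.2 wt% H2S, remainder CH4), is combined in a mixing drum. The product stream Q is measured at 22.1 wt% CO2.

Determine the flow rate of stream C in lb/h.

2198 lb/h

Let C be the unknown flow. Total out = 843.6 + C.
CO2 balance: 531.47 + 0.064·C = 0.221·(843.6 + C)
(0.064 − 0.221)·C = 0.221×843.6 − 531.47 = -345.03
C = -345.03 / -0.157 = 2197.7 lb/h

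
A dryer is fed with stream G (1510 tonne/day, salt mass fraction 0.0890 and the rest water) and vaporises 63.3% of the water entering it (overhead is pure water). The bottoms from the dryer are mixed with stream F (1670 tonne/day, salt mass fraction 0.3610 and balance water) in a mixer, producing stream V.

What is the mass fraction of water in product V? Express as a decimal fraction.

0.6807

Vapour removed = 0.633×0.911×1510 = 870.76 tonne/day; concentrate = 639.24 tonne/day.
water reaching the mixer = 504.85 (from concentrate) + 1670×0.639 = 1572 tonne/day.
Product flow = 639.24 + 1670 = 2309.2 tonne/day; water fraction = 0.6807.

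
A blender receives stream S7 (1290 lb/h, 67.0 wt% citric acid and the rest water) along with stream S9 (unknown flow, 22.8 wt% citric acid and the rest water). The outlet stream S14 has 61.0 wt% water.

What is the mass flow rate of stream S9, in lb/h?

Let S9 be the unknown flow. Total out = 1290 + S9.
water balance: 425.7 + 0.772·S9 = 0.610·(1290 + S9)
(0.772 − 0.610)·S9 = 0.610×1290 − 425.7 = 361.2
S9 = 361.2 / 0.162 = 2229.6 lb/h

2230 lb/h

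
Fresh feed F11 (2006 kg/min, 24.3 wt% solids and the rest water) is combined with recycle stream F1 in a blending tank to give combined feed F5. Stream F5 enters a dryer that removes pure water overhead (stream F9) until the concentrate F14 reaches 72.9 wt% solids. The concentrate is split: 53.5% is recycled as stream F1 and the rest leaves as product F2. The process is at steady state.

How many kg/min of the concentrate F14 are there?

Overall solids balance (none leaves overhead): solids in fresh feed = solids in product, i.e. 2006×0.243 = (1−0.535)·F14·0.729.
F14 = 487.46/(0.729×0.465) = 1438 kg/min.

1438 kg/min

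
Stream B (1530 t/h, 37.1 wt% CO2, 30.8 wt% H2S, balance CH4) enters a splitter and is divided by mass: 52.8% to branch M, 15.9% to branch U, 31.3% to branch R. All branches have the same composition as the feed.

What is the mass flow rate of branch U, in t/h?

243.3 t/h

Branch U flow = 0.159×1530 = 243.27 t/h.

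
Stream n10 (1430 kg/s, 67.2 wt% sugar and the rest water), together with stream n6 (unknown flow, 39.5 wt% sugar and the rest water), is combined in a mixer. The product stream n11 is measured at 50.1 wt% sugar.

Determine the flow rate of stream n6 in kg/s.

Let n6 be the unknown flow. Total out = 1430 + n6.
sugar balance: 960.96 + 0.395·n6 = 0.501·(1430 + n6)
(0.395 − 0.501)·n6 = 0.501×1430 − 960.96 = -244.53
n6 = -244.53 / -0.106 = 2306.9 kg/s

2307 kg/s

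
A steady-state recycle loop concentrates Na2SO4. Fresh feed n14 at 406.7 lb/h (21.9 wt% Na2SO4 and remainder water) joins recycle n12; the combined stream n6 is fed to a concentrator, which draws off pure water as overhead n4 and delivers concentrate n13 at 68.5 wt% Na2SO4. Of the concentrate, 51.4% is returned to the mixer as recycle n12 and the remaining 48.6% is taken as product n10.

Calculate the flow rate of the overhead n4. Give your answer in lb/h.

Overall Na2SO4 balance (none leaves overhead): Na2SO4 in fresh feed = Na2SO4 in product, i.e. 406.7×0.219 = (1−0.514)·n13·0.685.
n13 = 89.067/(0.685×0.486) = 267.54 lb/h.
Recycle n12 = 0.514×267.54 = 137.52 lb/h.
Combined feed n6 = 406.7 + 137.52 = 544.22 lb/h.
Overhead n4 = n6 − n13 = 544.22 − 267.54 = 276.67 lb/h.

276.7 lb/h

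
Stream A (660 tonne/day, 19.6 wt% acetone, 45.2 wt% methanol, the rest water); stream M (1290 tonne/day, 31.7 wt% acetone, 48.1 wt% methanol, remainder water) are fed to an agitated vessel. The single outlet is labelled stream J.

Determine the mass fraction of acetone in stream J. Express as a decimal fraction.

Total flow out = 660 + 1290 = 1950 tonne/day.
acetone in = 660×0.196 + 1290×0.317 = 538.29 tonne/day.
acetone mass fraction in J = 538.29/1950 = 0.276.

0.276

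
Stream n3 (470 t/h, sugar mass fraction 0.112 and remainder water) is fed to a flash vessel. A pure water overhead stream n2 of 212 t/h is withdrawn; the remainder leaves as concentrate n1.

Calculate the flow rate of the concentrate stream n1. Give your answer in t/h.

258 t/h

Concentrate = 470 − 212 = 258 t/h.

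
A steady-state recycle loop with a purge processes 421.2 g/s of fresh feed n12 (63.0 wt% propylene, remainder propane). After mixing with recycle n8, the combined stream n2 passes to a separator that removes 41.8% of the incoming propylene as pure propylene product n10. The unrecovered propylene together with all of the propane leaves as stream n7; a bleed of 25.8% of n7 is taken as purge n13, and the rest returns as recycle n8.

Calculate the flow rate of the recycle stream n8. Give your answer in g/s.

propane enters only via n12 and leaves only via the purge: 421.2×0.370 = 0.258×(propane in n7), and the separator passes all propane, so propane in n2 = propane in n7 = 604.05 g/s.
propylene in n2: m_A = 421.2×0.630 + (1−0.258)·(1−0.418)·m_A, so m_A = 265.36/0.5682 = 467.05 g/s.
n7 = (1−0.418)×467.05 + 604.05 = 875.87 g/s.
Recycle n8 = (1−0.258)×875.87 = 649.89 g/s.

649.9 g/s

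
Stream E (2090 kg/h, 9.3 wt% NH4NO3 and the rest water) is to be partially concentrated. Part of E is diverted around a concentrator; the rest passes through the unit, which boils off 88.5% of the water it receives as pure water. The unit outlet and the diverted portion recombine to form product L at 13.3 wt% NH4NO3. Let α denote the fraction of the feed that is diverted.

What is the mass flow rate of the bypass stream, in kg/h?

All 2090×0.093 = 194.37 kg/h of NH4NO3 reaches L, so L = 194.37/0.133 = 1461.4 kg/h and vapour = 628.57 kg/h.
The evaporator receives (1−α)·2090 of feed at 0.907 water and removes 0.885 of that water:
0.885×0.907×(1−α)×2090 = 628.57
(1−α) = 628.57/1677.6 = 0.3747;  α = 0.6253.
Bypass flow = 0.6253×2090 = 1306.9 kg/h.

1307 kg/h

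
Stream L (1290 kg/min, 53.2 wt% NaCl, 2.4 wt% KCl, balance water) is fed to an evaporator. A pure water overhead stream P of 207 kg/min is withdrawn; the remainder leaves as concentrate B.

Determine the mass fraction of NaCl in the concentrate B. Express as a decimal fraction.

0.634

NaCl is not removed: 1290×0.532 = 686.28 kg/min of NaCl enters B.
Concentrate = 1290 − 207 = 1083 kg/min.
Mass fraction = 686.28/1083 = 0.634.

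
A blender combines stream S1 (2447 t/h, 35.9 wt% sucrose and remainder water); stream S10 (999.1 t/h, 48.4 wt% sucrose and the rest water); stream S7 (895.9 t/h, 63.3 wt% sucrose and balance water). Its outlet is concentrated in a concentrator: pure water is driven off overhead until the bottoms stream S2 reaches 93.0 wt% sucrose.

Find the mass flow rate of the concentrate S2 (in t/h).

2074 t/h

sucrose entering = 2447×0.359 + 999.1×0.484 + 895.9×0.633 = 1929.1 t/h.
All sucrose reports to S2, so S2 = 1929.1/0.930 = 2074.3 t/h.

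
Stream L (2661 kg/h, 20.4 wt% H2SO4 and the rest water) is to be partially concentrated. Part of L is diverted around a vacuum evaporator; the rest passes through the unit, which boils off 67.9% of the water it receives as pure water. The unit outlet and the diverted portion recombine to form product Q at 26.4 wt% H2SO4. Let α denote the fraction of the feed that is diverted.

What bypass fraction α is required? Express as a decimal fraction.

All 2661×0.204 = 542.84 kg/h of H2SO4 reaches Q, so Q = 542.84/0.264 = 2056.2 kg/h and vapour = 604.77 kg/h.
The evaporator receives (1−α)·2661 of feed at 0.796 water and removes 0.679 of that water:
0.679×0.796×(1−α)×2661 = 604.77
(1−α) = 604.77/1438.2 = 0.4205;  α = 0.5795.

0.580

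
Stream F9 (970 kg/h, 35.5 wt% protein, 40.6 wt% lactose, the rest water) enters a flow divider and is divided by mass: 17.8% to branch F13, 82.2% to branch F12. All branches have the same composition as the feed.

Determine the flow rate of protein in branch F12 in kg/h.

283.1 kg/h

Branch F12 total = 0.822×970 = 797.34 kg/h.
protein in F12 = 0.355×797.34 = 283.06 kg/h.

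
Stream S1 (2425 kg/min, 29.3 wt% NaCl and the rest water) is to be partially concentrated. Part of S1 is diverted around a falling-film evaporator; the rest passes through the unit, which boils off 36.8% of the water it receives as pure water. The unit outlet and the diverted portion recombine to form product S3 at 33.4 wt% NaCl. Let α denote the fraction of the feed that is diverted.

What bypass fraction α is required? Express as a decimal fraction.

0.528

All 2425×0.293 = 710.52 kg/min of NaCl reaches S3, so S3 = 710.52/0.334 = 2127.3 kg/min and vapour = 297.68 kg/min.
The evaporator receives (1−α)·2425 of feed at 0.707 water and removes 0.368 of that water:
0.368×0.707×(1−α)×2425 = 297.68
(1−α) = 297.68/630.93 = 0.4718;  α = 0.5282.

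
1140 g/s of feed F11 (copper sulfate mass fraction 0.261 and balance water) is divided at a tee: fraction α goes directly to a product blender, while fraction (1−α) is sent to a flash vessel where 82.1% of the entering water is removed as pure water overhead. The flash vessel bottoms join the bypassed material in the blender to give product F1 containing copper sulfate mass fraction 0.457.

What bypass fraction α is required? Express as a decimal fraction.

0.293

All 1140×0.261 = 297.54 g/s of copper sulfate reaches F1, so F1 = 297.54/0.457 = 651.07 g/s and vapour = 488.93 g/s.
The evaporator receives (1−α)·1140 of feed at 0.739 water and removes 0.821 of that water:
0.821×0.739×(1−α)×1140 = 488.93
(1−α) = 488.93/691.66 = 0.7069;  α = 0.2931.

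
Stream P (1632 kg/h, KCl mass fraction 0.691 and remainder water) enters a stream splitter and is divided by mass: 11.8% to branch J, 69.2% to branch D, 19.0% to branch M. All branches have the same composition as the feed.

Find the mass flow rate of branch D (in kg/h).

Branch D flow = 0.692×1632 = 1129.3 kg/h.

1129 kg/h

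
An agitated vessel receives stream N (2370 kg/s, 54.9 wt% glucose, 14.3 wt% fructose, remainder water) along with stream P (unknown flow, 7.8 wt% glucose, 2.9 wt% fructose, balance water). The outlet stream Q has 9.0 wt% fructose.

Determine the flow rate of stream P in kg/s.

2059 kg/s

Let P be the unknown flow. Total out = 2370 + P.
fructose balance: 338.91 + 0.029·P = 0.090·(2370 + P)
(0.029 − 0.090)·P = 0.090×2370 − 338.91 = -125.61
P = -125.61 / -0.061 = 2059.2 kg/s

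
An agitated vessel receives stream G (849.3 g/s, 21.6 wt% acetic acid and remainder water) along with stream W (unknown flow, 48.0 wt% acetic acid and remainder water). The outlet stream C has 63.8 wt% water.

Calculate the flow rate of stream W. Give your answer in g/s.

Let W be the unknown flow. Total out = 849.3 + W.
water balance: 665.85 + 0.520·W = 0.638·(849.3 + W)
(0.520 − 0.638)·W = 0.638×849.3 − 665.85 = -124
W = -124 / -0.118 = 1050.8 g/s

1051 g/s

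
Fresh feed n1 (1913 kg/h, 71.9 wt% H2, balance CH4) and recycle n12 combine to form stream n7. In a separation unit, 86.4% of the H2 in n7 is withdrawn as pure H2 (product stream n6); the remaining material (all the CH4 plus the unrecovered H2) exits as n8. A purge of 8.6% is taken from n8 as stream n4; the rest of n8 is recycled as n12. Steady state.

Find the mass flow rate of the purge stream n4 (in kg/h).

555.9 kg/h

CH4 enters only via n1 and leaves only via the purge: 1913×0.281 = 0.086×(CH4 in n8), and the separation unit passes all CH4, so CH4 in n7 = CH4 in n8 = 6250.6 kg/h.
H2 in n7: m_A = 1913×0.719 + (1−0.086)·(1−0.864)·m_A, so m_A = 1375.4/0.8757 = 1570.7 kg/h.
n8 = (1−0.864)×1570.7 + 6250.6 = 6464.2 kg/h.
Purge n4 = 0.086×6464.2 = 555.92 kg/h.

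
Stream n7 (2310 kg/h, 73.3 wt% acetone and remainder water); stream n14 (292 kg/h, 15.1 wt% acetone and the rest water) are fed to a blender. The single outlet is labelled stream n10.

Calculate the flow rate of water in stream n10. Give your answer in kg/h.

864.7 kg/h

water out = water in = 2310×0.267 + 292×0.849 = 864.68 kg/h.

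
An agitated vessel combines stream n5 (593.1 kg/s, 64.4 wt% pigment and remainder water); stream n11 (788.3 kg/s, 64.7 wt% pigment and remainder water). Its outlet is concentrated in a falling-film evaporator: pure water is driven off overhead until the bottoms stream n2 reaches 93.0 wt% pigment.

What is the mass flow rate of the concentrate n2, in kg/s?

pigment entering = 593.1×0.644 + 788.3×0.647 = 891.99 kg/s.
All pigment reports to n2, so n2 = 891.99/0.930 = 959.13 kg/s.

959.1 kg/s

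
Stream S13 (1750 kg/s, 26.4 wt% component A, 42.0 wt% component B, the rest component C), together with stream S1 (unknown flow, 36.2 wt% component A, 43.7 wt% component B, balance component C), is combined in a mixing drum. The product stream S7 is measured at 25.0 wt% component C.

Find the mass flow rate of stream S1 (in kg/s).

2357 kg/s

Let S1 be the unknown flow. Total out = 1750 + S1.
component C balance: 553 + 0.201·S1 = 0.250·(1750 + S1)
(0.201 − 0.250)·S1 = 0.250×1750 − 553 = -115.5
S1 = -115.5 / -0.049 = 2357.1 kg/s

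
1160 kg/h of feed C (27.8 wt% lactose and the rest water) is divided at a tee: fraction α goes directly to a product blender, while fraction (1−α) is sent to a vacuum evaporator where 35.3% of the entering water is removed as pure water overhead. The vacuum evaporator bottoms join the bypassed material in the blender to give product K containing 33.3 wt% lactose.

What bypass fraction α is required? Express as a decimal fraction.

All 1160×0.278 = 322.48 kg/h of lactose reaches K, so K = 322.48/0.333 = 968.41 kg/h and vapour = 191.59 kg/h.
The evaporator receives (1−α)·1160 of feed at 0.722 water and removes 0.353 of that water:
0.353×0.722×(1−α)×1160 = 191.59
(1−α) = 191.59/295.64 = 0.6480;  α = 0.3520.

0.352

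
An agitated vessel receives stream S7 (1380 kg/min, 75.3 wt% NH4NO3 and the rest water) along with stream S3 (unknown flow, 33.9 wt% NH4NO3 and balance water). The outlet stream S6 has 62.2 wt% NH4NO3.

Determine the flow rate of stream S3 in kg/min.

638.8 kg/min

Let S3 be the unknown flow. Total out = 1380 + S3.
NH4NO3 balance: 1039.1 + 0.339·S3 = 0.622·(1380 + S3)
(0.339 − 0.622)·S3 = 0.622×1380 − 1039.1 = -180.78
S3 = -180.78 / -0.283 = 638.8 kg/min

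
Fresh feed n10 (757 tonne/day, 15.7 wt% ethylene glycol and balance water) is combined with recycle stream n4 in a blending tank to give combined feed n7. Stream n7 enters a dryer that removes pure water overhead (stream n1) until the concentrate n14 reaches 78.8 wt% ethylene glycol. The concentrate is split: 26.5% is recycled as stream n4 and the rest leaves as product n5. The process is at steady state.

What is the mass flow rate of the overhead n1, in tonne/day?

606.2 tonne/day

Overall ethylene glycol balance (none leaves overhead): ethylene glycol in fresh feed = ethylene glycol in product, i.e. 757×0.157 = (1−0.265)·n14·0.788.
n14 = 118.85/(0.788×0.735) = 205.2 tonne/day.
Recycle n4 = 0.265×205.2 = 54.379 tonne/day.
Combined feed n7 = 757 + 54.379 = 811.38 tonne/day.
Overhead n1 = n7 − n14 = 811.38 − 205.2 = 606.18 tonne/day.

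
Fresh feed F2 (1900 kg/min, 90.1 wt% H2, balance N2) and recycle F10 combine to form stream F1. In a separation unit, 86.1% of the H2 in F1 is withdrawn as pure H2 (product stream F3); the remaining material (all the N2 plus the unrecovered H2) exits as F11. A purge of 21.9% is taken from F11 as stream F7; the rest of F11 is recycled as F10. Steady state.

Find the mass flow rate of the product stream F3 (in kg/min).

H2 in F1: m_A = 1900×0.901 + (1−0.219)·(1−0.861)·m_A, so m_A = 1711.9/0.8914 = 1920.4 kg/min.
Product F3 = 0.861×1920.4 = 1653.4 kg/min.

1653 kg/min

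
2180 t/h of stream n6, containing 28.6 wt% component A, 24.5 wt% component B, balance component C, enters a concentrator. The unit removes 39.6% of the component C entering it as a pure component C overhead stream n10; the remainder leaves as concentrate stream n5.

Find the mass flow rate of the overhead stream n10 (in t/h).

404.9 t/h

component C entering = 2180×0.469 = 1022.4 t/h; overhead removed = 0.396×1022.4 = 404.88 t/h.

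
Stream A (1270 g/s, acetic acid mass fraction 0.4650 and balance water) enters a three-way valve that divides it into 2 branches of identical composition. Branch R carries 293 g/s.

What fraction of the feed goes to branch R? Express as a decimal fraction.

Fraction to R = 293/1270 = 0.2307.

0.231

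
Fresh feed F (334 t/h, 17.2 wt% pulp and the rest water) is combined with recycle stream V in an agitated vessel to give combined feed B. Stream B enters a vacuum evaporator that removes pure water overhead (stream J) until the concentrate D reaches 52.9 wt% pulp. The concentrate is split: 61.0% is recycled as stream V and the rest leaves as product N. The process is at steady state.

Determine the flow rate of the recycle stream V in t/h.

Overall pulp balance (none leaves overhead): pulp in fresh feed = pulp in product, i.e. 334×0.172 = (1−0.610)·D·0.529.
D = 57.448/(0.529×0.390) = 278.45 t/h.
Recycle V = 0.610×278.45 = 169.86 t/h.

169.9 t/h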